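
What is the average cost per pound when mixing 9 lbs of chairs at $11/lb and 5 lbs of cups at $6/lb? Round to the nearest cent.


Cost of chairs:
9 x $11 = $99
Cost of cups:
5 x $6 = $30
Total cost: $99 + $30 = $129
Total weight: 14 lbs
Average: $129 / 14 = $9.2142... ≈ $9.21/lb

$9.21/lb


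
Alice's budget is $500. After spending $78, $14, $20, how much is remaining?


Add up expenses:
$78 + $14 + $20 = $112
Subtract from budget:
$500 - $112 = $388

$388


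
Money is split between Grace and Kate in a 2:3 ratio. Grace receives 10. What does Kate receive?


Find the multiplier:
10 / 2 = 5
Apply to Kate's share:
3 x 5 = 15

15


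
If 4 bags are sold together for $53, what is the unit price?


Total cost: $53
Number of items: 4
Unit price: $53 / 4 = $13.25

$13.25


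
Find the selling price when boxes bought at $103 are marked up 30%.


Calculate the markup amount:
30% of $103 = $30.90
Add to cost:
$103 + $30.90 = $133.90

$133.90


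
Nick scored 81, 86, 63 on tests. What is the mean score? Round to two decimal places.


Add the scores:
81 + 86 + 63 = 230
Divide by the number of tests:
230 / 3 = 76.6666... ≈ 76.67

76.67


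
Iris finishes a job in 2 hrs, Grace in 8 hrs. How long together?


Iris's rate: 1/2 of the job per hour
Grace's rate: 1/8 of the job per hour
Combined rate: 1/2 + 1/8 = 5/8 per hour
Time = 1 / (5/8) = 8/5 = 1.6 hours

1.6 hours


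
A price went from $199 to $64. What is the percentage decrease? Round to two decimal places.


Find the absolute change:
|64 - 199| = 135
Divide by original and multiply by 100:
135 / 199 x 100 = 67.8391...% ≈ 67.84%

67.84%


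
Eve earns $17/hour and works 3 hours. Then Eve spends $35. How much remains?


Calculate earnings:
3 x $17 = $51
Subtract spending:
$51 - $35 = $16

$16


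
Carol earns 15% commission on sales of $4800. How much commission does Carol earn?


Convert rate to decimal:
15% = 0.15
Multiply by sales:
$4800 x 0.15 = $720

$720


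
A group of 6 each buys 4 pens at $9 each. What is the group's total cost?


Cost per person:
4 x $9 = $36
Group total:
6 x $36 = $216

$216


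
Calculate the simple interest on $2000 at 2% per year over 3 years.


Use the formula I = P x R x T / 100
P x R x T = 2000 x 2 x 3 = 12000
I = 12000 / 100 = $120

$120


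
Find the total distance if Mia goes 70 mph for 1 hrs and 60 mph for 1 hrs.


Leg 1 distance:
70 x 1 = 70 miles
Leg 2 distance:
60 x 1 = 60 miles
Total distance:
70 + 60 = 130 miles

130 miles


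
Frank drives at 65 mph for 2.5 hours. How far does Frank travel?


Use the formula: distance = speed x time
Speed = 65 mph, Time = 2.5 hours
65 x 2.5 = 162.5 miles

162.5 miles


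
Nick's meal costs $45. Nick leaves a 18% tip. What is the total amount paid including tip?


Calculate the tip:
18% of $45 = $8.10
Add tip to meal cost:
$45 + $8.10 = $53.10

$53.10


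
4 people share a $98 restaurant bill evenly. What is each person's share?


Total bill: $98
Number of people: 4
Each pays: $98 / 4 = $24.50

$24.50


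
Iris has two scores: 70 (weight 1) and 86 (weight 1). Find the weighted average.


Weighted sum:
1 x 70 + 1 x 86 = 156
Total weight:
1 + 1 = 2
Weighted average:
156 / 2 = 78

78


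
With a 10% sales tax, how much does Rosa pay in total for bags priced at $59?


Calculate the tax:
10% of $59 = $5.90
Add tax to price:
$59 + $5.90 = $64.90

$64.90


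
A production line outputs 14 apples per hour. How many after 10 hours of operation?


Production rate: 14 apples per hour
Time: 10 hours
Total: 14 x 10 = 140 apples

140 apples


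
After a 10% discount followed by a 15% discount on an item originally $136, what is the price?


First discount:
10% of $136 = $13.60
Price after first discount:
$136 - $13.60 = $122.40
Second discount:
15% of $122.40 = $18.36
Final price:
$122.40 - $18.36 = $104.04

$104.04


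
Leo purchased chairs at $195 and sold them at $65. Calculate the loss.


Selling price = $65
Cost price = $195
Loss = cost price - selling price:
Loss = $195 - $65 = $130

$130


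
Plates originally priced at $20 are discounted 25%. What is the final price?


Calculate the discount amount:
25% of $20 = $5
Subtract from original:
$20 - $5 = $15

$15


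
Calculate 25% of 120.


Convert percentage to decimal:
25% = 0.25
Multiply:
120 x 0.25 = 30

30


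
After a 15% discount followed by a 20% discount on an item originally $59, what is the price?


First discount:
15% of $59 = $8.85
Price after first discount:
$59 - $8.85 = $50.15
Second discount:
20% of $50.15 = $10.03
Final price:
$50.15 - $10.03 = $40.12

$40.12


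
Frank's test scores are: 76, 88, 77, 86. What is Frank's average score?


Add the scores:
76 + 88 + 77 + 86 = 327
Divide by the number of tests:
327 / 4 = 81.75

81.75


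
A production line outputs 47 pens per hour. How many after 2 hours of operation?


Production rate: 47 pens per hour
Time: 2 hours
Total: 47 x 2 = 94 pens

94 pens


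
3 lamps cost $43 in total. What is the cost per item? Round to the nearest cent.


Total cost: $43
Number of items: 3
Unit price: $43 / 3 = $14.3333... ≈ $14.33

$14.33


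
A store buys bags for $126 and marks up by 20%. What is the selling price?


Calculate the markup amount:
20% of $126 = $25.20
Add to cost:
$126 + $25.20 = $151.20

$151.20


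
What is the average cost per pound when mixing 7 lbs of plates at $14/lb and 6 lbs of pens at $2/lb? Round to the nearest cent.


Cost of plates:
7 x $14 = $98
Cost of pens:
6 x $2 = $12
Total cost: $98 + $12 = $110
Total weight: 13 lbs
Average: $110 / 13 = $8.4615... ≈ $8.46/lb

$8.46/lb


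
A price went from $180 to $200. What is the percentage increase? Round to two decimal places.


Find the absolute change:
|200 - 180| = 20
Divide by original and multiply by 100:
20 / 180 x 100 = 11.1111...% ≈ 11.11%

11.11%


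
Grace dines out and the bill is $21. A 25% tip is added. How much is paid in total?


Calculate the tip:
25% of $21 = $5.25
Add tip to meal cost:
$21 + $5.25 = $26.25

$26.25


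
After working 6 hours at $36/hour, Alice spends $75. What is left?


Calculate earnings:
6 x $36 = $216
Subtract spending:
$216 - $75 = $141

$141


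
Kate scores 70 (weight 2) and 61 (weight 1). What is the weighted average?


Weighted sum:
2 x 70 + 1 x 61 = 201
Total weight:
2 + 1 = 3
Weighted average:
201 / 3 = 67

67


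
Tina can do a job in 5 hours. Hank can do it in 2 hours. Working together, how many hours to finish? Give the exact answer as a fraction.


Tina's rate: 1/5 of the job per hour
Hank's rate: 1/2 of the job per hour
Combined rate: 1/5 + 1/2 = 7/10 per hour
Time = 1 / (7/10) = 10/7 hours (≈ 1.43 hours)

10/7 hours


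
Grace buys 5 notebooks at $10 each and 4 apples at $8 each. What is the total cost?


Cost of notebooks:
5 x $10 = $50
Cost of apples:
4 x $8 = $32
Add both:
$50 + $32 = $82

$82


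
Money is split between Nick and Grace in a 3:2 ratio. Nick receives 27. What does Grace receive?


Find the multiplier:
27 / 3 = 9
Apply to Grace's share:
2 x 9 = 18

18


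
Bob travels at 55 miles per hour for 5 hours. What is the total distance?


Use the formula: distance = speed x time
Speed = 55 mph, Time = 5 hours
55 x 5 = 275 miles

275 miles


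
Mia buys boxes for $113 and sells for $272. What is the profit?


Selling price = $272
Cost price = $113
Profit = selling price - cost price:
Profit = $272 - $113 = $159

$159


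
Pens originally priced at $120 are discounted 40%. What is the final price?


Calculate the discount amount:
40% of $120 = $48
Subtract from original:
$120 - $48 = $72

$72


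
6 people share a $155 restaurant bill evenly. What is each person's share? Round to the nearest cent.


Total bill: $155
Number of people: 6
Each pays: $155 / 6 = $25.8333... ≈ $25.83

$25.83


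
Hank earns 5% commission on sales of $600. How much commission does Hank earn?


Convert rate to decimal:
5% = 0.05
Multiply by sales:
$600 x 0.05 = $30

$30


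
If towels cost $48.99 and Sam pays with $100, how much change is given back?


Start with the amount paid:
$100
Subtract the price:
$100 - $48.99 = $51.01

$51.01


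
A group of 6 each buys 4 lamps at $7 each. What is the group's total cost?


Cost per person:
4 x $7 = $28
Group total:
6 x $28 = $168

$168


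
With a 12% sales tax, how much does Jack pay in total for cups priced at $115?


Calculate the tax:
12% of $115 = $13.80
Add tax to price:
$115 + $13.80 = $128.80

$128.80


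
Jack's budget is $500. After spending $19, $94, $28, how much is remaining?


Add up expenses:
$19 + $94 + $28 = $141
Subtract from budget:
$500 - $141 = $359

$359


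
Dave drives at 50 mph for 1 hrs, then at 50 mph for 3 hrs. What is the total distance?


Leg 1 distance:
50 x 1 = 50 miles
Leg 2 distance:
50 x 3 = 150 miles
Total distance:
50 + 150 = 200 miles

200 miles


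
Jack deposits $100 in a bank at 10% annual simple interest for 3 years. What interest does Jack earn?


Use the formula I = P x R x T / 100
P x R x T = 100 x 10 x 3 = 3000
I = 3000 / 100 = $30

$30


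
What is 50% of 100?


Convert percentage to decimal:
50% = 0.5
Multiply:
100 x 0.5 = 50

50


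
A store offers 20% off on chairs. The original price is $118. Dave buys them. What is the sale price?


Calculate the discount amount:
20% of $118 = $23.60
Subtract from original:
$118 - $23.60 = $94.40

$94.40


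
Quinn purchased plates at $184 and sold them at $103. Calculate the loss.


Selling price = $103
Cost price = $184
Loss = cost price - selling price:
Loss = $184 - $103 = $81

$81


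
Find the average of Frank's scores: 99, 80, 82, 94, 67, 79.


Add the scores:
99 + 80 + 82 + 94 + 67 + 79 = 501
Divide by the number of tests:
501 / 6 = 83.5

83.5


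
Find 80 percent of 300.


Convert percentage to decimal:
80% = 0.8
Multiply:
300 x 0.8 = 240

240


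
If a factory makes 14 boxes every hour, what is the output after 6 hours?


Production rate: 14 boxes per hour
Time: 6 hours
Total: 14 x 6 = 84 boxes

84 boxes


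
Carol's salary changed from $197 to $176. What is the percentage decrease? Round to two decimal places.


Find the absolute change:
|176 - 197| = 21
Divide by original and multiply by 100:
21 / 197 x 100 = 10.6598...% ≈ 10.66%

10.66%


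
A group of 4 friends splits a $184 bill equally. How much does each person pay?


Total bill: $184
Number of people: 4
Each pays: $184 / 4 = $46

$46


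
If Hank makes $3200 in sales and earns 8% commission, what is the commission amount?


Convert rate to decimal:
8% = 0.08
Multiply by sales:
$3200 x 0.08 = $256

$256


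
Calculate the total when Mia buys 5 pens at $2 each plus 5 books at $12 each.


Cost of pens:
5 x $2 = $10
Cost of books:
5 x $12 = $60
Add both:
$10 + $60 = $70

$70


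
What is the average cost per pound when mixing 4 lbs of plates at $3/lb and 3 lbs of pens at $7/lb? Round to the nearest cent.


Cost of plates:
4 x $3 = $12
Cost of pens:
3 x $7 = $21
Total cost: $12 + $21 = $33
Total weight: 7 lbs
Average: $33 / 7 = $4.7142... ≈ $4.71/lb

$4.71/lb


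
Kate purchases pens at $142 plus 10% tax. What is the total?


Calculate the tax:
10% of $142 = $14.20
Add tax to price:
$142 + $14.20 = $156.20

$156.20


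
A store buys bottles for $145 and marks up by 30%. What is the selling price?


Calculate the markup amount:
30% of $145 = $43.50
Add to cost:
$145 + $43.50 = $188.50

$188.50


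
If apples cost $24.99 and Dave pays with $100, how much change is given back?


Start with the amount paid:
$100
Subtract the price:
$100 - $24.99 = $75.01

$75.01


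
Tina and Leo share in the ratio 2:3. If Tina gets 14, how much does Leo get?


Find the multiplier:
14 / 2 = 7
Apply to Leo's share:
3 x 7 = 21

21


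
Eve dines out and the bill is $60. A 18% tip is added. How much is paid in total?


Calculate the tip:
18% of $60 = $10.80
Add tip to meal cost:
$60 + $10.80 = $70.80

$70.80


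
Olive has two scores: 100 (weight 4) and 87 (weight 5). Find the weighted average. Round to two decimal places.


Weighted sum:
4 x 100 + 5 x 87 = 835
Total weight:
4 + 5 = 9
Weighted average:
835 / 9 = 92.7777... ≈ 92.78

92.78


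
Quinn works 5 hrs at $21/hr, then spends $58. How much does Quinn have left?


Calculate earnings:
5 x $21 = $105
Subtract spending:
$105 - $58 = $47

$47


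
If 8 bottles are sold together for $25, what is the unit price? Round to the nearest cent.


Total cost: $25
Number of items: 8
Unit price: $25 / 8 = $3.125 ≈ $3.13

$3.13


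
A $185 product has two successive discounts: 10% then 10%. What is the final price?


First discount:
10% of $185 = $18.50
Price after first discount:
$185 - $18.50 = $166.50
Second discount:
10% of $166.50 = $16.65
Final price:
$166.50 - $16.65 = $149.85

$149.85


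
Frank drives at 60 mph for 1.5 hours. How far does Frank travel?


Use the formula: distance = speed x time
Speed = 60 mph, Time = 1.5 hours
60 x 1.5 = 90 miles

90 miles


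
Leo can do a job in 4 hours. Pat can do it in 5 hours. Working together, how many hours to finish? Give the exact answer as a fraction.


Leo's rate: 1/4 of the job per hour
Pat's rate: 1/5 of the job per hour
Combined rate: 1/4 + 1/5 = 9/20 per hour
Time = 1 / (9/20) = 20/9 hours (≈ 2.22 hours)

20/9 hours


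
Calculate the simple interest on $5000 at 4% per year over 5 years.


Use the formula I = P x R x T / 100
P x R x T = 5000 x 4 x 5 = 100000
I = 100000 / 100 = $1000

$1000


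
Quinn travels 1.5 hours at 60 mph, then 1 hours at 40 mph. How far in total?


Leg 1 distance:
60 x 1.5 = 90 miles
Leg 2 distance:
40 x 1 = 40 miles
Total distance:
90 + 40 = 130 miles

130 miles


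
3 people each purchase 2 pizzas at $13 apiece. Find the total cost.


Cost per person:
2 x $13 = $26
Group total:
3 x $26 = $78

$78


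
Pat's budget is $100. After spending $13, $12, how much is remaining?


Add up expenses:
$13 + $12 = $25
Subtract from budget:
$100 - $25 = $75

$75


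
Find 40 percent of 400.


Convert percentage to decimal:
40% = 0.4
Multiply:
400 x 0.4 = 160

160


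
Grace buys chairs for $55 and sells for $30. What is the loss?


Selling price = $30
Cost price = $55
Loss = cost price - selling price:
Loss = $55 - $30 = $25

$25


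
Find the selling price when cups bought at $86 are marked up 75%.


Calculate the markup amount:
75% of $86 = $64.50
Add to cost:
$86 + $64.50 = $150.50

$150.50


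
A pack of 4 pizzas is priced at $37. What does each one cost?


Total cost: $37
Number of items: 4
Unit price: $37 / 4 = $9.25

$9.25


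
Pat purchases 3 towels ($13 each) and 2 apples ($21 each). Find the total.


Cost of towels:
3 x $13 = $39
Cost of apples:
2 x $21 = $42
Add both:
$39 + $42 = $81

$81


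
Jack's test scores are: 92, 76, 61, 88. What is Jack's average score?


Add the scores:
92 + 76 + 61 + 88 = 317
Divide by the number of tests:
317 / 4 = 79.25

79.25


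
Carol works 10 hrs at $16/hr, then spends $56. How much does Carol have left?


Calculate earnings:
10 x $16 = $160
Subtract spending:
$160 - $56 = $104

$104


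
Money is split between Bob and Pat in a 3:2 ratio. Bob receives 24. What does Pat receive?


Find the multiplier:
24 / 3 = 8
Apply to Pat's share:
2 x 8 = 16

16


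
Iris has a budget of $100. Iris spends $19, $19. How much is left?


Add up expenses:
$19 + $19 = $38
Subtract from budget:
$100 - $38 = $62

$62


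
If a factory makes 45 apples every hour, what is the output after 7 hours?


Production rate: 45 apples per hour
Time: 7 hours
Total: 45 x 7 = 315 apples

315 apples


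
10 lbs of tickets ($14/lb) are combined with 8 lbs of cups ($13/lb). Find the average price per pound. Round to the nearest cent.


Cost of tickets:
10 x $14 = $140
Cost of cups:
8 x $13 = $104
Total cost: $140 + $104 = $244
Total weight: 18 lbs
Average: $244 / 18 = $13.5555... ≈ $13.56/lb

$13.56/lb


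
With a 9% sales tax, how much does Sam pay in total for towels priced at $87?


Calculate the tax:
9% of $87 = $7.83
Add tax to price:
$87 + $7.83 = $94.83

$94.83


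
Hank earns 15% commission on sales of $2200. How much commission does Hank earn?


Convert rate to decimal:
15% = 0.15
Multiply by sales:
$2200 x 0.15 = $330

$330


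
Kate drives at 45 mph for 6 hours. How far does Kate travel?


Use the formula: distance = speed x time
Speed = 45 mph, Time = 6 hours
45 x 6 = 270 miles

270 miles


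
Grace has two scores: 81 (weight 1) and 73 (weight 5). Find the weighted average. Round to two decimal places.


Weighted sum:
1 x 81 + 5 x 73 = 446
Total weight:
1 + 5 = 6
Weighted average:
446 / 6 = 74.3333... ≈ 74.33

74.33


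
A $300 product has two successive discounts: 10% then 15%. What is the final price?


First discount:
10% of $300 = $30
Price after first discount:
$300 - $30 = $270
Second discount:
15% of $270 = $40.50
Final price:
$270 - $40.50 = $229.50

$229.50


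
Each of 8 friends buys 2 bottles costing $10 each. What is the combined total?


Cost per person:
2 x $10 = $20
Group total:
8 x $20 = $160

$160


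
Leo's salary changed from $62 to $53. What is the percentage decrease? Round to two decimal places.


Find the absolute change:
|53 - 62| = 9
Divide by original and multiply by 100:
9 / 62 x 100 = 14.5161...% ≈ 14.52%

14.52%


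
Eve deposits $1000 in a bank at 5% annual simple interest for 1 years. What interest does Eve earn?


Use the formula I = P x R x T / 100
P x R x T = 1000 x 5 x 1 = 5000
I = 5000 / 100 = $50

$50


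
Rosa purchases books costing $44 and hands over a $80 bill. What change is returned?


Start with the amount paid:
$80
Subtract the price:
$80 - $44 = $36

$36


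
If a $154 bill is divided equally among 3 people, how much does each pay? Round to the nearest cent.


Total bill: $154
Number of people: 3
Each pays: $154 / 3 = $51.3333... ≈ $51.33

$51.33


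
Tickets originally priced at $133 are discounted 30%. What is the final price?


Calculate the discount amount:
30% of $133 = $39.90
Subtract from original:
$133 - $39.90 = $93.10

$93.10


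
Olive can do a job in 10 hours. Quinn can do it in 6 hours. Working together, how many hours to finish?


Olive's rate: 1/10 of the job per hour
Quinn's rate: 1/6 of the job per hour
Combined rate: 1/10 + 1/6 = 4/15 per hour
Time = 1 / (4/15) = 15/4 = 3.75 hours

3.75 hours


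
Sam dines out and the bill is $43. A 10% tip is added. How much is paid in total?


Calculate the tip:
10% of $43 = $4.30
Add tip to meal cost:
$43 + $4.30 = $47.30

$47.30


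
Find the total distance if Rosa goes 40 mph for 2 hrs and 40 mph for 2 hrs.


Leg 1 distance:
40 x 2 = 80 miles
Leg 2 distance:
40 x 2 = 80 miles
Total distance:
80 + 80 = 160 miles

160 miles


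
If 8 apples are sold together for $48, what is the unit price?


Total cost: $48
Number of items: 8
Unit price: $48 / 8 = $6

$6


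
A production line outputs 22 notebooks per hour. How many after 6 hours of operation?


Production rate: 22 notebooks per hour
Time: 6 hours
Total: 22 x 6 = 132 notebooks

132 notebooks


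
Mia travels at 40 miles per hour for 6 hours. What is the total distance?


Use the formula: distance = speed x time
Speed = 40 mph, Time = 6 hours
40 x 6 = 240 miles

240 miles


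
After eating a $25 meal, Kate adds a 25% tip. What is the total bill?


Calculate the tip:
25% of $25 = $6.25
Add tip to meal cost:
$25 + $6.25 = $31.25

$31.25


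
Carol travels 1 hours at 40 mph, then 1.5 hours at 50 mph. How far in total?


Leg 1 distance:
40 x 1 = 40 miles
Leg 2 distance:
50 x 1.5 = 75 miles
Total distance:
40 + 75 = 115 miles

115 miles


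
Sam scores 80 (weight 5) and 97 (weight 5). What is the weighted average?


Weighted sum:
5 x 80 + 5 x 97 = 885
Total weight:
5 + 5 = 10
Weighted average:
885 / 10 = 88.5

88.5


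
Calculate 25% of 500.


Convert percentage to decimal:
25% = 0.25
Multiply:
500 x 0.25 = 125

125


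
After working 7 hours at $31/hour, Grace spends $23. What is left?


Calculate earnings:
7 x $31 = $217
Subtract spending:
$217 - $23 = $194

$194


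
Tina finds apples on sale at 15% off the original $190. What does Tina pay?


Calculate the discount amount:
15% of $190 = $28.50
Subtract from original:
$190 - $28.50 = $161.50

$161.50


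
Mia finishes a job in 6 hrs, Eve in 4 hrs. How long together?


Mia's rate: 1/6 of the job per hour
Eve's rate: 1/4 of the job per hour
Combined rate: 1/6 + 1/4 = 5/12 per hour
Time = 1 / (5/12) = 12/5 = 2.4 hours

2.4 hours


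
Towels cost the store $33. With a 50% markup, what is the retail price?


Calculate the markup amount:
50% of $33 = $16.50
Add to cost:
$33 + $16.50 = $49.50

$49.50


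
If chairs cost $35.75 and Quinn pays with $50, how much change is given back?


Start with the amount paid:
$50
Subtract the price:
$50 - $35.75 = $14.25

$14.25


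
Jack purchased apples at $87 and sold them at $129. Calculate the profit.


Selling price = $129
Cost price = $87
Profit = selling price - cost price:
Profit = $129 - $87 = $42

$42


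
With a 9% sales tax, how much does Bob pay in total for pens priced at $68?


Calculate the tax:
9% of $68 = $6.12
Add tax to price:
$68 + $6.12 = $74.12

$74.12


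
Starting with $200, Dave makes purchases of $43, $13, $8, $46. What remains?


Add up expenses:
$43 + $13 + $8 + $46 = $110
Subtract from budget:
$200 - $110 = $90

$90


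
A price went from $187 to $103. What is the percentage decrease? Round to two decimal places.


Find the absolute change:
|103 - 187| = 84
Divide by original and multiply by 100:
84 / 187 x 100 = 44.9197...% ≈ 44.92%

44.92%


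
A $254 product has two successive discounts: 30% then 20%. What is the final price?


First discount:
30% of $254 = $76.20
Price after first discount:
$254 - $76.20 = $177.80
Second discount:
20% of $177.80 = $35.56
Final price:
$177.80 - $35.56 = $142.24

$142.24


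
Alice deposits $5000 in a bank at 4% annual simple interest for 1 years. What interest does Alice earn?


Use the formula I = P x R x T / 100
P x R x T = 5000 x 4 x 1 = 20000
I = 20000 / 100 = $200

$200


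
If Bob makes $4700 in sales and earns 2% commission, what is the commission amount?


Convert rate to decimal:
2% = 0.02
Multiply by sales:
$4700 x 0.02 = $94

$94


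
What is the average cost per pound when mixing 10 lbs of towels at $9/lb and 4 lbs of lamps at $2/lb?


Cost of towels:
10 x $9 = $90
Cost of lamps:
4 x $2 = $8
Total cost: $90 + $8 = $98
Total weight: 14 lbs
Average: $98 / 14 = $7/lb

$7/lb


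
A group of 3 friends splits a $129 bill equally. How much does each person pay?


Total bill: $129
Number of people: 3
Each pays: $129 / 3 = $43

$43


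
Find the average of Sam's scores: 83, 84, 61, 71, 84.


Add the scores:
83 + 84 + 61 + 71 + 84 = 383
Divide by the number of tests:
383 / 5 = 76.6

76.6


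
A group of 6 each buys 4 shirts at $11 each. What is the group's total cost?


Cost per person:
4 x $11 = $44
Group total:
6 x $44 = $264

$264


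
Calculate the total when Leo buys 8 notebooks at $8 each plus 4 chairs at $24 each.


Cost of notebooks:
8 x $8 = $64
Cost of chairs:
4 x $24 = $96
Add both:
$64 + $96 = $160

$160


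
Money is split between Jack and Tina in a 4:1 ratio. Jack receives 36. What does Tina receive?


Find the multiplier:
36 / 4 = 9
Apply to Tina's share:
1 x 9 = 9

9


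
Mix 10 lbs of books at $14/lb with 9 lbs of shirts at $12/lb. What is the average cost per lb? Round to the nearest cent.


Cost of books:
10 x $14 = $140
Cost of shirts:
9 x $12 = $108
Total cost: $140 + $108 = $248
Total weight: 19 lbs
Average: $248 / 19 = $13.0526... ≈ $13.05/lb

$13.05/lb


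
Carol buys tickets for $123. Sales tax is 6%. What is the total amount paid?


Calculate the tax:
6% of $123 = $7.38
Add tax to price:
$123 + $7.38 = $130.38

$130.38


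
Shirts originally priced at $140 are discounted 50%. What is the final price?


Calculate the discount amount:
50% of $140 = $70
Subtract from original:
$140 - $70 = $70

$70


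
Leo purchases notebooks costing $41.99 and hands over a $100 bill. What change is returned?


Start with the amount paid:
$100
Subtract the price:
$100 - $41.99 = $58.01

$58.01


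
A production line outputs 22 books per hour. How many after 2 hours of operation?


Production rate: 22 books per hour
Time: 2 hours
Total: 22 x 2 = 44 books

44 books


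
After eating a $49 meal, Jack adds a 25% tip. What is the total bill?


Calculate the tip:
25% of $49 = $12.25
Add tip to meal cost:
$49 + $12.25 = $61.25

$61.25


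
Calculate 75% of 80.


Convert percentage to decimal:
75% = 0.75
Multiply:
80 x 0.75 = 60

60


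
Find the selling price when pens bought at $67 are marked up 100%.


Calculate the markup amount:
100% of $67 = $67
Add to cost:
$67 + $67 = $134

$134


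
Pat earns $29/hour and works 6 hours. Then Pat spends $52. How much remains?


Calculate earnings:
6 x $29 = $174
Subtract spending:
$174 - $52 = $122

$122


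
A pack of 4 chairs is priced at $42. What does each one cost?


Total cost: $42
Number of items: 4
Unit price: $42 / 4 = $10.50

$10.50


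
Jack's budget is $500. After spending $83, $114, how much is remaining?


Add up expenses:
$83 + $114 = $197
Subtract from budget:
$500 - $197 = $303

$303


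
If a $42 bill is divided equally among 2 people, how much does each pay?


Total bill: $42
Number of people: 2
Each pays: $42 / 2 = $21

$21


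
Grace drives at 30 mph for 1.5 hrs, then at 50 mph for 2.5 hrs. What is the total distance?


Leg 1 distance:
30 x 1.5 = 45 miles
Leg 2 distance:
50 x 2.5 = 125 miles
Total distance:
45 + 125 = 170 miles

170 miles


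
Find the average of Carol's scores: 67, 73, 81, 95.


Add the scores:
67 + 73 + 81 + 95 = 316
Divide by the number of tests:
316 / 4 = 79

79


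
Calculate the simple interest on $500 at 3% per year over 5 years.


Use the formula I = P x R x T / 100
P x R x T = 500 x 3 x 5 = 7500
I = 7500 / 100 = $75

$75


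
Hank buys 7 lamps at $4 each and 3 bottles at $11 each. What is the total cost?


Cost of lamps:
7 x $4 = $28
Cost of bottles:
3 x $11 = $33
Add both:
$28 + $33 = $61

$61


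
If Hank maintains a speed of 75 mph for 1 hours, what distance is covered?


Use the formula: distance = speed x time
Speed = 75 mph, Time = 1 hours
75 x 1 = 75 miles

75 miles


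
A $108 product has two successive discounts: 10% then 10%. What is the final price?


First discount:
10% of $108 = $10.80
Price after first discount:
$108 - $10.80 = $97.20
Second discount:
10% of $97.20 = $9.72
Final price:
$97.20 - $9.72 = $87.48

$87.48


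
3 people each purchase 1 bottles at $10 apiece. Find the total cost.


Cost per person:
1 x $10 = $10
Group total:
3 x $10 = $30

$30


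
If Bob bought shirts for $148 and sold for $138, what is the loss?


Selling price = $138
Cost price = $148
Loss = cost price - selling price:
Loss = $148 - $138 = $10

$10


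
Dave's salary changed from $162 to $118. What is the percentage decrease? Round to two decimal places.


Find the absolute change:
|118 - 162| = 44
Divide by original and multiply by 100:
44 / 162 x 100 = 27.1604...% ≈ 27.16%

27.16%


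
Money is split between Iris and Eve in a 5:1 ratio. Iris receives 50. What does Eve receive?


Find the multiplier:
50 / 5 = 10
Apply to Eve's share:
1 x 10 = 10

10


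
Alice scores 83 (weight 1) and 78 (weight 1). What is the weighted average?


Weighted sum:
1 x 83 + 1 x 78 = 161
Total weight:
1 + 1 = 2
Weighted average:
161 / 2 = 80.5

80.5


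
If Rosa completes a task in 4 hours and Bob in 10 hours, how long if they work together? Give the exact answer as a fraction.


Rosa's rate: 1/4 of the job per hour
Bob's rate: 1/10 of the job per hour
Combined rate: 1/4 + 1/10 = 7/20 per hour
Time = 1 / (7/20) = 20/7 hours (≈ 2.86 hours)

20/7 hours


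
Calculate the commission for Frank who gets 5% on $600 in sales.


Convert rate to decimal:
5% = 0.05
Multiply by sales:
$600 x 0.05 = $30

$30


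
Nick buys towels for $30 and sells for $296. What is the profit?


Selling price = $296
Cost price = $30
Profit = selling price - cost price:
Profit = $296 - $30 = $266

$266


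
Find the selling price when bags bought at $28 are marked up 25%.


Calculate the markup amount:
25% of $28 = $7
Add to cost:
$28 + $7 = $35

$35


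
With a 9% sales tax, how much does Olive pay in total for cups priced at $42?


Calculate the tax:
9% of $42 = $3.78
Add tax to price:
$42 + $3.78 = $45.78

$45.78


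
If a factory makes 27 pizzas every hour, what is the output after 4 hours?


Production rate: 27 pizzas per hour
Time: 4 hours
Total: 27 x 4 = 108 pizzas

108 pizzas


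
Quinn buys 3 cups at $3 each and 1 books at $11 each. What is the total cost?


Cost of cups:
3 x $3 = $9
Cost of books:
1 x $11 = $11
Add both:
$9 + $11 = $20

$20


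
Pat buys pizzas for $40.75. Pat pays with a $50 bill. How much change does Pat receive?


Start with the amount paid:
$50
Subtract the price:
$50 - $40.75 = $9.25

$9.25


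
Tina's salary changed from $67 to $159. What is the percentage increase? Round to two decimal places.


Find the absolute change:
|159 - 67| = 92
Divide by original and multiply by 100:
92 / 67 x 100 = 137.3134...% ≈ 137.31%

137.31%


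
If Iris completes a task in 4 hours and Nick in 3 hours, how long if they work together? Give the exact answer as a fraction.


Iris's rate: 1/4 of the job per hour
Nick's rate: 1/3 of the job per hour
Combined rate: 1/4 + 1/3 = 7/12 per hour
Time = 1 / (7/12) = 12/7 hours (≈ 1.71 hours)

12/7 hours


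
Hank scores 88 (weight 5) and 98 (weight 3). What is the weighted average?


Weighted sum:
5 x 88 + 3 x 98 = 734
Total weight:
5 + 3 = 8
Weighted average:
734 / 8 = 91.75

91.75


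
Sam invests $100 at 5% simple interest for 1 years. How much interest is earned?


Use the formula I = P x R x T / 100
P x R x T = 100 x 5 x 1 = 500
I = 500 / 100 = $5

$5


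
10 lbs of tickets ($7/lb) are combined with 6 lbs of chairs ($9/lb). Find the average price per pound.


Cost of tickets:
10 x $7 = $70
Cost of chairs:
6 x $9 = $54
Total cost: $70 + $54 = $124
Total weight: 16 lbs
Average: $124 / 16 = $7.75/lb

$7.75/lb


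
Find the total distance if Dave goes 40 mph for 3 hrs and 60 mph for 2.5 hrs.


Leg 1 distance:
40 x 3 = 120 miles
Leg 2 distance:
60 x 2.5 = 150 miles
Total distance:
120 + 150 = 270 miles

270 miles


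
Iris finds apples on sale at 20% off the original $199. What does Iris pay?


Calculate the discount amount:
20% of $199 = $39.80
Subtract from original:
$199 - $39.80 = $159.20

$159.20


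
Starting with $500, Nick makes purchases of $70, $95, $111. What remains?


Add up expenses:
$70 + $95 + $111 = $276
Subtract from budget:
$500 - $276 = $224

$224


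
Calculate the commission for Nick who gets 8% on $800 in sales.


Convert rate to decimal:
8% = 0.08
Multiply by sales:
$800 x 0.08 = $64

$64


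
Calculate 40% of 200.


Convert percentage to decimal:
40% = 0.4
Multiply:
200 x 0.4 = 80

80


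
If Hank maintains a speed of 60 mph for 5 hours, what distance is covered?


Use the formula: distance = speed x time
Speed = 60 mph, Time = 5 hours
60 x 5 = 300 miles

300 miles


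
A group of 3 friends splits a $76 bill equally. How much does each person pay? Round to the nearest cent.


Total bill: $76
Number of people: 3
Each pays: $76 / 3 = $25.3333... ≈ $25.33

$25.33


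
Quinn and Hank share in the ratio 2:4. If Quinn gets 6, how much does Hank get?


Find the multiplier:
6 / 2 = 3
Apply to Hank's share:
4 x 3 = 12

12


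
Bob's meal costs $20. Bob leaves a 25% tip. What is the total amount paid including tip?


Calculate the tip:
25% of $20 = $5
Add tip to meal cost:
$20 + $5 = $25

$25


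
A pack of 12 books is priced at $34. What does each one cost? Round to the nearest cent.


Total cost: $34
Number of items: 12
Unit price: $34 / 12 = $2.8333... ≈ $2.83

$2.83


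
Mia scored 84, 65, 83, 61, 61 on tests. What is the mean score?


Add the scores:
84 + 65 + 83 + 61 + 61 = 354
Divide by the number of tests:
354 / 5 = 70.8

70.8


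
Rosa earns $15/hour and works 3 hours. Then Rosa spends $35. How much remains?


Calculate earnings:
3 x $15 = $45
Subtract spending:
$45 - $35 = $10

$10


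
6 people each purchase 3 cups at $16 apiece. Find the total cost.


Cost per person:
3 x $16 = $48
Group total:
6 x $48 = $288

$288


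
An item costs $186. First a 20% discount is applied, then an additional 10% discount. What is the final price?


First discount:
20% of $186 = $37.20
Price after first discount:
$186 - $37.20 = $148.80
Second discount:
10% of $148.80 = $14.88
Final price:
$148.80 - $14.88 = $133.92

$133.92


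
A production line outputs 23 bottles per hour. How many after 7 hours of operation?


Production rate: 23 bottles per hour
Time: 7 hours
Total: 23 x 7 = 161 bottles

161 bottles


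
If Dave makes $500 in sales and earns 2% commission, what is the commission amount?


Convert rate to decimal:
2% = 0.02
Multiply by sales:
$500 x 0.02 = $10

$10


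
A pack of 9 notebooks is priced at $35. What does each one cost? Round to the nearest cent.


Total cost: $35
Number of items: 9
Unit price: $35 / 9 = $3.8888... ≈ $3.89

$3.89


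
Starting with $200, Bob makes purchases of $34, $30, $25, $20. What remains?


Add up expenses:
$34 + $30 + $25 + $20 = $109
Subtract from budget:
$200 - $109 = $91

$91


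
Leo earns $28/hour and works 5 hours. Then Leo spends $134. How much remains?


Calculate earnings:
5 x $28 = $140
Subtract spending:
$140 - $134 = $6

$6


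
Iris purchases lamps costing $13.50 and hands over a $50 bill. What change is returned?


Start with the amount paid:
$50
Subtract the price:
$50 - $13.50 = $36.50

$36.50


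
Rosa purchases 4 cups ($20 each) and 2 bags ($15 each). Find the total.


Cost of cups:
4 x $20 = $80
Cost of bags:
2 x $15 = $30
Add both:
$80 + $30 = $110

$110


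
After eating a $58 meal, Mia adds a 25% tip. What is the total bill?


Calculate the tip:
25% of $58 = $14.50
Add tip to meal cost:
$58 + $14.50 = $72.50

$72.50


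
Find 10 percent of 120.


Convert percentage to decimal:
10% = 0.1
Multiply:
120 x 0.1 = 12

12


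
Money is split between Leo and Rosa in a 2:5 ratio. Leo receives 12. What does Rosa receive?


Find the multiplier:
12 / 2 = 6
Apply to Rosa's share:
5 x 6 = 30

30


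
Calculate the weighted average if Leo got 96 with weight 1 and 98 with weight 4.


Weighted sum:
1 x 96 + 4 x 98 = 488
Total weight:
1 + 4 = 5
Weighted average:
488 / 5 = 97.6

97.6


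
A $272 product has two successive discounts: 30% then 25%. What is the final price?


First discount:
30% of $272 = $81.60
Price after first discount:
$272 - $81.60 = $190.40
Second discount:
25% of $190.40 = $47.60
Final price:
$190.40 - $47.60 = $142.80

$142.80


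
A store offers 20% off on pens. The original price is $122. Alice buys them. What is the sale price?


Calculate the discount amount:
20% of $122 = $24.40
Subtract from original:
$122 - $24.40 = $97.60

$97.60


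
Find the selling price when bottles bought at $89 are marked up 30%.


Calculate the markup amount:
30% of $89 = $26.70
Add to cost:
$89 + $26.70 = $115.70

$115.70


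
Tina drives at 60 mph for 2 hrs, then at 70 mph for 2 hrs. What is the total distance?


Leg 1 distance:
60 x 2 = 120 miles
Leg 2 distance:
70 x 2 = 140 miles
Total distance:
120 + 140 = 260 miles

260 miles


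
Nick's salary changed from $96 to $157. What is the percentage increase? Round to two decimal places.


Find the absolute change:
|157 - 96| = 61
Divide by original and multiply by 100:
61 / 96 x 100 = 63.5416...% ≈ 63.54%

63.54%


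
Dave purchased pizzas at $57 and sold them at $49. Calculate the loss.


Selling price = $49
Cost price = $57
Loss = cost price - selling price:
Loss = $57 - $49 = $8

$8


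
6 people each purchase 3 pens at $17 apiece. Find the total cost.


Cost per person:
3 x $17 = $51
Group total:
6 x $51 = $306

$306


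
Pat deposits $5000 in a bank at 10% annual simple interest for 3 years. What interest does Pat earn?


Use the formula I = P x R x T / 100
P x R x T = 5000 x 10 x 3 = 150000
I = 150000 / 100 = $1500

$1500


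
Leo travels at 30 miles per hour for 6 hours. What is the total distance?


Use the formula: distance = speed x time
Speed = 30 mph, Time = 6 hours
30 x 6 = 180 miles

180 miles


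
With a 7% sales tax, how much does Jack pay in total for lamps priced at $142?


Calculate the tax:
7% of $142 = $9.94
Add tax to price:
$142 + $9.94 = $151.94

$151.94


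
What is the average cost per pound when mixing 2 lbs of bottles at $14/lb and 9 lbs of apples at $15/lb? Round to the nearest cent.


Cost of bottles:
2 x $14 = $28
Cost of apples:
9 x $15 = $135
Total cost: $28 + $135 = $163
Total weight: 11 lbs
Average: $163 / 11 = $14.8181... ≈ $14.82/lb

$14.82/lb


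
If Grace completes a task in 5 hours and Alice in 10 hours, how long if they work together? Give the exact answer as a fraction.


Grace's rate: 1/5 of the job per hour
Alice's rate: 1/10 of the job per hour
Combined rate: 1/5 + 1/10 = 3/10 per hour
Time = 1 / (3/10) = 10/3 hours (≈ 3.33 hours)

10/3 hours


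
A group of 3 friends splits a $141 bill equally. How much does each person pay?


Total bill: $141
Number of people: 3
Each pays: $141 / 3 = $47

$47


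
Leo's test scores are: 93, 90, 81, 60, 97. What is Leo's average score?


Add the scores:
93 + 90 + 81 + 60 + 97 = 421
Divide by the number of tests:
421 / 5 = 84.2

84.2


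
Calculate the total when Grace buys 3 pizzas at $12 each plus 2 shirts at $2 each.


Cost of pizzas:
3 x $12 = $36
Cost of shirts:
2 x $2 = $4
Add both:
$36 + $4 = $40

$40


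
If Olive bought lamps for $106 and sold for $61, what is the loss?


Selling price = $61
Cost price = $106
Loss = cost price - selling price:
Loss = $106 - $61 = $45

$45


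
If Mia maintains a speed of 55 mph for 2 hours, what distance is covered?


Use the formula: distance = speed x time
Speed = 55 mph, Time = 2 hours
55 x 2 = 110 miles

110 miles


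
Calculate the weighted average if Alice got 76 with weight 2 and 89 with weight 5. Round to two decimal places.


Weighted sum:
2 x 76 + 5 x 89 = 597
Total weight:
2 + 5 = 7
Weighted average:
597 / 7 = 85.2857... ≈ 85.29

85.29


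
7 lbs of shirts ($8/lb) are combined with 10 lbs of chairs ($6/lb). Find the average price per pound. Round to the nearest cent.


Cost of shirts:
7 x $8 = $56
Cost of chairs:
10 x $6 = $60
Total cost: $56 + $60 = $116
Total weight: 17 lbs
Average: $116 / 17 = $6.8235... ≈ $6.82/lb

$6.82/lb


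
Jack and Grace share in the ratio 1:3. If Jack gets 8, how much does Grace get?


Find the multiplier:
8 / 1 = 8
Apply to Grace's share:
3 x 8 = 24

24


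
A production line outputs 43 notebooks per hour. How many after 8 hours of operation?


Production rate: 43 notebooks per hour
Time: 8 hours
Total: 43 x 8 = 344 notebooks

344 notebooks
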